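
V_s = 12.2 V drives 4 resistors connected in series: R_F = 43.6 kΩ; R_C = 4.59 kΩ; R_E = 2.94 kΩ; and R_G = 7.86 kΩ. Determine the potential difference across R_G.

V ≈ 1.63 V

Total series resistance ΣR = 43.6 + 4.59 + 2.94 + 7.86 = 58.99 kΩ.
By the voltage-divider rule, V = 12.2 × 7.860/58.99 = 1.626 V.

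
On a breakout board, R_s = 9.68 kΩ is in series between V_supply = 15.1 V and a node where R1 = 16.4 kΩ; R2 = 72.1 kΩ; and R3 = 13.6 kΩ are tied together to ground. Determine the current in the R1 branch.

Equivalent of the parallel group: R_p = 6.740 kΩ.
V_A by voltage divider: V_A = 15.1 × 6.740/(9.68 + 6.740) = 6.198 V.
Branch current I = V_A/R1 = 6.198/16.4 = 0.3779 mA.

I ≈ 0.378 mA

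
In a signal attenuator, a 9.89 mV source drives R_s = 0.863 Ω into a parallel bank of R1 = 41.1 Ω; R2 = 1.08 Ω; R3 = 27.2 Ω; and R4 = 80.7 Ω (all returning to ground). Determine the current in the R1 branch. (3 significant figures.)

Parallel bank: R_p = 1/(1/41.1 + 1/1.08 + 1/27.2 + 1/80.7) = 1.001 Ω.
V_A by voltage divider: V_A = 9.89 × 1.001/(0.863 + 1.001) = 5.310 mV.
I(R1) = V_A / R1 = 5.310/41.1 = 0.1292 mA.
(Check via current divider: I_total = 5.307 mA; share G_k/ΣG = 0.02435 → same result.)

I ≈ 0.129 mA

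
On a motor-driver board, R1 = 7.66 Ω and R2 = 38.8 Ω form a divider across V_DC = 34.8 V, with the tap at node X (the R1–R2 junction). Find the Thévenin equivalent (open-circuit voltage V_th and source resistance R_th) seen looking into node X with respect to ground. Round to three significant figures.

V_th ≈ 29.1 V, R_th ≈ 6.40 Ω

Open-circuit (no load on X): V_th = V_DC · R2/(R1 + R2) = 34.8 × 38.8/(7.660 + 38.8) = 29.06 V.
With V_DC suppressed (replaced by a short), R_th = R1 ‖ R2 = (7.660 × 38.8)/(7.660 + 38.8) = 6.397 Ω.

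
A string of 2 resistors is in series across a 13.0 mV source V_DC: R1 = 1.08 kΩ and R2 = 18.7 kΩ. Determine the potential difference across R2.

V ≈ 12.3 mV

Total series resistance ΣR = 1.08 + 18.7 = 19.78 kΩ.
Voltage divider: V = V_DC · (18.70 / 19.78) = 13.0 × 0.9454 = 12.29 mV.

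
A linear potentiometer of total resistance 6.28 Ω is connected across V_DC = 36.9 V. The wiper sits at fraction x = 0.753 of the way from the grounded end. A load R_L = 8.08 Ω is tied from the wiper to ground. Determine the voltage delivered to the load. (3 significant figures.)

V_out ≈ 24.3 V

Lower segment x·R_p = 4.729 Ω; upper segment (1−x)·R_p = 1.551 Ω.
R_L loads the lower segment: effective lower R = 2.983 Ω.
Then V_out = V_DC · 2.983/(1.551 + 2.983) = 24.28 V.
(Unloaded: V_out = x·V_DC = 27.8 V.)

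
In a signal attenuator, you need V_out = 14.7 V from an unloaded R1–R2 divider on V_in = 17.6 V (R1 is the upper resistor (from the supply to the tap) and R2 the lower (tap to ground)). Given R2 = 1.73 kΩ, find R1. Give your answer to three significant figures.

R1 ≈ 0.341 kΩ

Required fraction k = V_out/V_in = 0.8352.
R1 = R2·(1/k − 1) = 1.73 × 0.1973 = 0.3413 kΩ.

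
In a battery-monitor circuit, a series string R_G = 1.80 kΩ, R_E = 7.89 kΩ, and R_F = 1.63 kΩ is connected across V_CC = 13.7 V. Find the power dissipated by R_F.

P ≈ 2.39 mW

Series current I = V_CC/ΣR = 13.7/11.32 = 1.210 mA.
P(R_F) = I²·R_F = (1.210)² × 1.63 = 2.387 mW.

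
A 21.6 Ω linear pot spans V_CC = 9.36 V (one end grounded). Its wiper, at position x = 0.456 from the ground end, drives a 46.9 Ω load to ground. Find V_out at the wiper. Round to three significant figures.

V_out ≈ 3.83 V

Split the track: R_lower = x·R_p = 9.850 Ω, R_upper = (1−x)·R_p = 11.75 Ω.
(x·R_p) ‖ R_L = 8.140 Ω.
Then V_out = V_CC · 8.140/(11.75 + 8.140) = 3.831 V.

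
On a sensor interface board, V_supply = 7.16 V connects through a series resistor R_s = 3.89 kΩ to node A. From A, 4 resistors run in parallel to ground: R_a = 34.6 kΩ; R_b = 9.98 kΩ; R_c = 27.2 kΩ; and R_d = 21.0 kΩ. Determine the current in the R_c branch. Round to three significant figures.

Parallel bank: R_p = 1/(1/34.6 + 1/9.98 + 1/27.2 + 1/21.0) = 4.684 kΩ.
V_A = 7.16 × 4.684/8.574 = 3.912 V.
I(R_c) = V_A / R_c = 3.912/27.2 = 0.1438 mA.

I ≈ 0.144 mA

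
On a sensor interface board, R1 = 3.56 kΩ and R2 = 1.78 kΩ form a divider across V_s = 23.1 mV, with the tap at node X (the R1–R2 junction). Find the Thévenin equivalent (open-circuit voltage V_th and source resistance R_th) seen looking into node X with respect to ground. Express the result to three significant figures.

With X open, the divider is unloaded: V_th = 23.1 × 1.78/5.340 = 7.700 mV.
Looking into X with the source shorted: R_th = R1·R2/(R1+R2) = 3.560 × 1.78/5.340 = 1.187 kΩ.

V_th ≈ 7.70 mV, R_th ≈ 1.19 kΩ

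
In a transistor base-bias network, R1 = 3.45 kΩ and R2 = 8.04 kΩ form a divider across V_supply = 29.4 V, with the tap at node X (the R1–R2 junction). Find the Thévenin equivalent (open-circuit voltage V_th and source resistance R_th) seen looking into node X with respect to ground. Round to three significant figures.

V_th ≈ 20.6 V, R_th ≈ 2.41 kΩ

V_th is the unloaded tap voltage: V_supply · R2/(R1+R2) = 29.4 × 0.6997 = 20.57 V.
Looking into X with the source shorted: R_th = R1·R2/(R1+R2) = 3.450 × 8.04/11.49 = 2.414 kΩ.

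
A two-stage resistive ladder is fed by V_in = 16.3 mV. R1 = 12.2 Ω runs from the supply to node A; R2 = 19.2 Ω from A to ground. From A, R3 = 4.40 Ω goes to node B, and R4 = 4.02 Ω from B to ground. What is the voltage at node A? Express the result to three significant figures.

V_A ≈ 5.28 mV

Looking into the second stage from A: R3 + R4 = 8.420 Ω appears in parallel with R2.
R2 ‖ (R3+R4) = 5.853 Ω.
V_A = 16.3 × 5.853/(12.2 + 5.853) = 5.285 mV.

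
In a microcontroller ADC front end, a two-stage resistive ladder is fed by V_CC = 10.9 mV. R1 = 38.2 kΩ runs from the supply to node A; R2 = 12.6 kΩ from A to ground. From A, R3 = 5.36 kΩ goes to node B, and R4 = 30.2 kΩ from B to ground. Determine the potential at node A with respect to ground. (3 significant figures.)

Node A sees R2 in parallel with the series input of stage 2, R3 + R4 = 35.56 kΩ.
R2 ‖ (R3+R4) = 9.303 kΩ.
So V_A = 10.9 × 0.1958 = 2.135 mV.

V_A ≈ 2.13 mV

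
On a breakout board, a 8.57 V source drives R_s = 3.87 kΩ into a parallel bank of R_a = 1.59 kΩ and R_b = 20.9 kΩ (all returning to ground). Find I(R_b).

Equivalent of the parallel group: R_p = 1.478 kΩ.
Node voltage V_A = V_s · R_p/(R_s + R_p) = 8.57 × 0.2763 = 2.368 V.
Branch current I = V_A/R_b = 2.368/20.9 = 0.1133 mA.

I ≈ 0.113 mA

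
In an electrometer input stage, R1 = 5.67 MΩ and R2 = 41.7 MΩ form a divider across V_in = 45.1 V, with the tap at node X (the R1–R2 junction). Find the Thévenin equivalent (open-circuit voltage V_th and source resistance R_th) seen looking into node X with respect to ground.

V_th is the unloaded tap voltage: V_in · R2/(R1+R2) = 45.1 × 0.8803 = 39.70 V.
Zeroing V_in shorts the top of R1 to ground, so R_th = R1 ‖ R2 = 4.991 MΩ.

V_th ≈ 39.7 V, R_th ≈ 4.99 MΩ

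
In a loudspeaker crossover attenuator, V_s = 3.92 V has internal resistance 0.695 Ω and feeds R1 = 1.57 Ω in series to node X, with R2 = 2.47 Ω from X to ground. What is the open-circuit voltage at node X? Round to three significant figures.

V_th ≈ 2.04 V

R1' = 0.695 + 1.57 = 2.265 Ω (source resistance + R1).
V_th is the unloaded tap voltage: V_s · R2/(R1'+R2) = 3.92 × 0.5216 = 2.045 V.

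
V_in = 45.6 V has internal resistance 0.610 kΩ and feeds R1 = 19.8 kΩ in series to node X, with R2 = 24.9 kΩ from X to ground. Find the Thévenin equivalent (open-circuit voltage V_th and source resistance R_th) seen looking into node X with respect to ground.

R1' = 0.610 + 19.8 = 20.41 kΩ (source resistance + R1).
V_th is the unloaded tap voltage: V_in · R2/(R1'+R2) = 45.6 × 0.5495 = 25.06 V.
With V_in suppressed (replaced by a short), R_th = R1' ‖ R2 = (20.41 × 24.9)/(20.41 + 24.9) = 11.22 kΩ.

V_th ≈ 25.1 V, R_th ≈ 11.2 kΩ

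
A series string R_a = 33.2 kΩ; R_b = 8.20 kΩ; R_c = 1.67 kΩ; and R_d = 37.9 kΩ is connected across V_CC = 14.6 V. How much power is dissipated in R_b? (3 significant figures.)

Series current I = V_CC/ΣR = 14.6/80.97 = 0.1803 mA.
P(R_b) = I²·R_b = (0.1803)² × 8.20 = 0.2666 mW.

P ≈ 0.267 mW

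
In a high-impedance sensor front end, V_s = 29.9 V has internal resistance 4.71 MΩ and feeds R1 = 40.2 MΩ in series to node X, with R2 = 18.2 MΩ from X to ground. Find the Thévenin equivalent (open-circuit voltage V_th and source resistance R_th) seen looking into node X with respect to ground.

V_th ≈ 8.62 V, R_th ≈ 13.0 MΩ

R1' = 4.71 + 40.2 = 44.91 MΩ (source resistance + R1).
V_th is the unloaded tap voltage: V_s · R2/(R1'+R2) = 29.9 × 0.2884 = 8.623 V.
With V_s suppressed (replaced by a short), R_th = R1' ‖ R2 = (44.91 × 18.2)/(44.91 + 18.2) = 12.95 MΩ.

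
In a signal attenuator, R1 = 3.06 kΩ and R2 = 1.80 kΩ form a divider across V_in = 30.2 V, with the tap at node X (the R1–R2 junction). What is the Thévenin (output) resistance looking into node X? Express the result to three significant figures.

Looking into X with the source shorted: R_th = R1·R2/(R1+R2) = 3.060 × 1.80/4.860 = 1.133 kΩ.

R_th ≈ 1.13 kΩ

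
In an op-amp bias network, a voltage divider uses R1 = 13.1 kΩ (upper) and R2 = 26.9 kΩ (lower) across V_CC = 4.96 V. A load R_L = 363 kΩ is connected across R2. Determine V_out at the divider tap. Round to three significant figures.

V_out ≈ 3.26 V

R2 ‖ R_L = (26.9 × 363)/(26.9 + 363) = 25.04 kΩ.
Voltage divider with the loaded lower leg: V_out = 4.96 × 25.04/(13.1 + 25.04) = 4.96 × 0.6566 = 3.257 V.
(Unloaded it would be 3.34 V; the load pulls it down.)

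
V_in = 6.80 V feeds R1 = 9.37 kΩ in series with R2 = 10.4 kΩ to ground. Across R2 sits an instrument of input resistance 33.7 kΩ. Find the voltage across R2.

V_out ≈ 3.12 V

First combine the lower leg with the load: R2 ‖ R_L = 7.947 kΩ.
Then V_out = V_in · R2'/(R1 + R2') = 6.80 × 7.947/17.32 = 3.121 V.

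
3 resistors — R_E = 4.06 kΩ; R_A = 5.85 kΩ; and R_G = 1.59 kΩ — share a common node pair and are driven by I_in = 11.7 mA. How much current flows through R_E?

Conductances: ΣG = 1/4.06 + 1/5.85 + 1/1.59 = 1.046 (1/kΩ).
Current divider: I(R_E) = I_in · G_k/ΣG = 11.7 × (0.2463/1.046) = 11.7 × 0.2354 = 2.755 mA.

I ≈ 2.75 mA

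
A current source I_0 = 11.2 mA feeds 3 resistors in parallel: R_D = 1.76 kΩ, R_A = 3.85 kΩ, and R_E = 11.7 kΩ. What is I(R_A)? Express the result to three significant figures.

ΣG = 1/1.76 + 1/3.85 + 1/11.7 = 0.9134.
R_A takes the fraction G_k/ΣG = 0.2597/0.9134 = 0.2844, so I = 11.2 × 0.2844 = 3.185 mA.

I ≈ 3.18 mA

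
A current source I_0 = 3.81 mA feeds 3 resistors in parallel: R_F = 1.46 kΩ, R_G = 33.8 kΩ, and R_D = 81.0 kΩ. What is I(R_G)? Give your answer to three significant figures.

I ≈ 0.155 mA

ΣG = 1/1.46 + 1/33.8 + 1/81.0 = 0.7269.
R_G takes the fraction G_k/ΣG = 0.02959/0.7269 = 0.04070, so I = 3.81 × 0.04070 = 0.1551 mA.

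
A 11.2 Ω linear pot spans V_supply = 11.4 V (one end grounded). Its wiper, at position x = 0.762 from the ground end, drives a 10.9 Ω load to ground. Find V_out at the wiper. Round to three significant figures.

Lower segment x·R_p = 8.534 Ω; upper segment (1−x)·R_p = 2.666 Ω.
Lower segment in parallel with the load: 8.534 ‖ 10.9 = 4.787 Ω.
V_out = 11.4 × 4.787/(2.666 + 4.787) = 7.322 V.
(Unloaded: V_out = x·V_supply = 8.69 V.)

V_out ≈ 7.32 V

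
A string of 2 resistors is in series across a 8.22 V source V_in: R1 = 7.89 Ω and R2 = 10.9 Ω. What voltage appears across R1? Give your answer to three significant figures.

Series total: ΣR = 7.89 + 10.9 = 18.79 Ω.
By the voltage-divider rule, V = 8.22 × 7.890/18.79 = 3.452 V.

V ≈ 3.45 V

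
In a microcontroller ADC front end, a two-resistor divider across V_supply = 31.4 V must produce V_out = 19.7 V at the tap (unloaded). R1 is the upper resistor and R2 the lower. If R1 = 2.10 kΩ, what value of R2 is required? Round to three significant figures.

Required fraction k = V_out/V_supply = 0.6274.
Rearranging, R2 = R1·k/(1−k) = 2.10 × 1.684 = 3.536 kΩ.

R2 ≈ 3.54 kΩ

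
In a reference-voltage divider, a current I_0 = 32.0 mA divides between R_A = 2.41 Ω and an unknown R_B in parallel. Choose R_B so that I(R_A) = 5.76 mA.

In a two-way split, I_A/I_0 = R_B/(R_A + R_B).
5.76/32.0 = R_B/(R_A + R_B) → R_B = R_A · (0.1800)/(1 − 0.1800) = 2.41 × 0.2195 = 0.5290 Ω.

R_B ≈ 0.529 Ω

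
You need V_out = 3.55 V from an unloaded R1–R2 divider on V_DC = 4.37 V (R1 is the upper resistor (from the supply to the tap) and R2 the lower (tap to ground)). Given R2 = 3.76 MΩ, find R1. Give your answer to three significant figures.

R1 ≈ 0.869 MΩ

V_out/V_DC = R2/(R1+R2) = 0.8124.
So R1 = R2 · (V_DC/V_out − 1) = 3.76 × (4.37/3.55 − 1) = 3.76 × 0.2310 = 0.8685 MΩ.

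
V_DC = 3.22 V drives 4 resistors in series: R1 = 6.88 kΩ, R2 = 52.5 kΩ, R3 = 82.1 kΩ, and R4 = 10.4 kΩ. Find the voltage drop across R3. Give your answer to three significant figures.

Series total: ΣR = 6.88 + 52.5 + 82.1 + 10.4 = 151.9 kΩ.
By the voltage-divider rule, V = 3.22 × 82.10/151.9 = 1.741 V.

V ≈ 1.74 V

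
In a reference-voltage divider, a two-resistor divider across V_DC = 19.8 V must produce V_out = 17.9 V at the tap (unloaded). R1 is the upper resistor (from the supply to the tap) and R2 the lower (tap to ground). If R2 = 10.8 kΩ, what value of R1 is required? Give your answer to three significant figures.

Required fraction k = V_out/V_DC = 0.9040.
Rearranging, R1 = R2·(1−k)/k = 10.8 × 0.1061 = 1.146 kΩ.

R1 ≈ 1.15 kΩ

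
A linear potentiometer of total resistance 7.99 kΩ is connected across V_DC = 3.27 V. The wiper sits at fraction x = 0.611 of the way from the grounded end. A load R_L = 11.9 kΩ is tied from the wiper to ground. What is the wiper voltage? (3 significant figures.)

V_out ≈ 1.72 V

The pot divides into 3.108 kΩ above the wiper and 4.882 kΩ below.
(x·R_p) ‖ R_L = 3.462 kΩ.
Loaded-divider output: V_out = 3.27 × 0.5269 = 1.723 V.
(Unloaded: V_out = x·V_DC = 2.00 V.)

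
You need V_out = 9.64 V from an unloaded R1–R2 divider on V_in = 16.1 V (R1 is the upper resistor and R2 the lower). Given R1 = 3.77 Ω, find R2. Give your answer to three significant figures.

Required fraction k = V_out/V_in = 0.5988.
So R2 = R1 · V_out/(V_in − V_out) = 3.77 × 9.64/(16.1 − 9.64) = 3.77 × 1.492 = 5.626 Ω.

R2 ≈ 5.63 Ω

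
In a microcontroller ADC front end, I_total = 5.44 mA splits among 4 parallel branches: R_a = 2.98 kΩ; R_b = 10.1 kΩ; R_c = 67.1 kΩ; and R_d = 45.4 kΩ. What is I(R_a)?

Total conductance ΣG = 1/2.98 + 1/10.1 + 1/67.1 + 1/45.4 = 0.4715 (units of 1/kΩ).
By the current-divider rule, I = I_total · G_k/ΣG = 5.44 × 0.7117 = 3.872 mA.

I ≈ 3.87 mA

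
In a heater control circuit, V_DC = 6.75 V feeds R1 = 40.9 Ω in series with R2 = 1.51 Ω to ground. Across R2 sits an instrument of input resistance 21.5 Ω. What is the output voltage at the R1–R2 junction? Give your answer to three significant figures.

V_out ≈ 0.225 V

The load sits in parallel with R2, giving an effective lower resistance R2' = R2·R_L/(R2+R_L) = 1.411 Ω.
Voltage divider with the loaded lower leg: V_out = 6.75 × 1.411/(40.9 + 1.411) = 6.75 × 0.03335 = 0.2251 V.
(Unloaded it would be 0.240 V; the load pulls it down.)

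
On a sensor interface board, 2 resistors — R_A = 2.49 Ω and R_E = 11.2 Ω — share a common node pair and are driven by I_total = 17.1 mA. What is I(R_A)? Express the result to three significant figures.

For two parallel branches, I_k = I_total · (other R)/(sum of R).
So I = 17.1 × 11.2/13.69 = 13.99 mA.

I ≈ 14.0 mA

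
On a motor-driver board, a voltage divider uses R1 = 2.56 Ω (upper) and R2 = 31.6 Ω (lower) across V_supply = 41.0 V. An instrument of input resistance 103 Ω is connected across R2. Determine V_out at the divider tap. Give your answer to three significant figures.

V_out ≈ 37.1 V

First combine the lower leg with the load: R2 ‖ R_L = 24.18 Ω.
Voltage divider with the loaded lower leg: V_out = 41.0 × 24.18/(2.56 + 24.18) = 41.0 × 0.9043 = 37.07 V.
(Unloaded it would be 37.9 V; the load pulls it down.)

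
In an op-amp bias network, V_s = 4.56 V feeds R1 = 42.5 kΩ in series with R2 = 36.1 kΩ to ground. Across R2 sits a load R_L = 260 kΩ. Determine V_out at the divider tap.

The load sits in parallel with R2, giving an effective lower resistance R2' = R2·R_L/(R2+R_L) = 31.70 kΩ.
Now apply the divider: V_out = 4.56 × 0.4272 = 1.948 V.

V_out ≈ 1.95 V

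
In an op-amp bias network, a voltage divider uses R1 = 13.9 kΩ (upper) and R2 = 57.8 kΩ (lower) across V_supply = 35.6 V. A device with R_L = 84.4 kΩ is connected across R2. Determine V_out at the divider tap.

The load sits in parallel with R2, giving an effective lower resistance R2' = R2·R_L/(R2+R_L) = 34.31 kΩ.
Then V_out = V_supply · R2'/(R1 + R2') = 35.6 × 34.31/48.21 = 25.33 V.
(Unloaded it would be 28.7 V; the load pulls it down.)

V_out ≈ 25.3 V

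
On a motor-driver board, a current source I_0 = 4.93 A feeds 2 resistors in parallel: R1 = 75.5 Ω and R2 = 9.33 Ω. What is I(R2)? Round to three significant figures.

I ≈ 4.39 A

With just two branches, the current splits inversely with resistance.
I(R2) = 4.93 × 75.5/(75.5 + 9.33) = 4.93 × 0.8900 = 4.388 A.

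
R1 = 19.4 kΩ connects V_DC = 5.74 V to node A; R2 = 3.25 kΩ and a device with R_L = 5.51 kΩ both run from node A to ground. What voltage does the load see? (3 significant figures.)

V_out ≈ 0.547 V

First combine the lower leg with the load: R2 ‖ R_L = 2.044 kΩ.
Then V_out = V_DC · R2'/(R1 + R2') = 5.74 × 2.044/21.44 = 0.5472 V.
(Unloaded it would be 0.824 V; the load pulls it down.)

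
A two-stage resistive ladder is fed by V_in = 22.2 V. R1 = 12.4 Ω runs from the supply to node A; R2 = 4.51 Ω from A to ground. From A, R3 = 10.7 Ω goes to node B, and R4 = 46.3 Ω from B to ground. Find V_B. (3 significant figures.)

Node A sees R2 in parallel with the series input of stage 2, R3 + R4 = 57.00 Ω.
Effective lower resistance at A: R2 ‖ 57.00 = 4.179 Ω.
First divider: V_A = V_in · 4.179/(12.4 + 4.179) = 5.596 V.
Stage 2 is unloaded, so V_B = V_A · R4/(R3+R4) = 5.596 × 46.3/57.00 = 4.546 V.

V_B ≈ 4.55 V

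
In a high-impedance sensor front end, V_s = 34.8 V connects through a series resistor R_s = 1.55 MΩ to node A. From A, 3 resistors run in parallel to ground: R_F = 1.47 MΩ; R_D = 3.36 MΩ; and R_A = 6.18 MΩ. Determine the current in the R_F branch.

Combine the parallel branches: R_p = (1/1.47 + 1/3.36 + 1/6.18)⁻¹ = 0.8774 MΩ.
Node voltage V_A = V_s · R_p/(R_s + R_p) = 34.8 × 0.3615 = 12.58 V.
Branch current I = V_A/R_F = 12.58/1.47 = 8.557 µA.

I ≈ 8.56 µA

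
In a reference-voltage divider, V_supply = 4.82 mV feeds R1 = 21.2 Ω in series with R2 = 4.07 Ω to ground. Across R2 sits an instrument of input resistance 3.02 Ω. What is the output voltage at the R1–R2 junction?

V_out ≈ 0.364 mV

R2 ‖ R_L = (4.07 × 3.02)/(4.07 + 3.02) = 1.734 Ω.
Voltage divider with the loaded lower leg: V_out = 4.82 × 1.734/(21.2 + 1.734) = 4.82 × 0.07559 = 0.3644 mV.
(Unloaded it would be 0.776 mV; the load pulls it down.)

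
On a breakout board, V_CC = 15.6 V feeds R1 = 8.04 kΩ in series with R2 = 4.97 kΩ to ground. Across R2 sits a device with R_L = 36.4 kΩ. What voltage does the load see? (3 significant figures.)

First combine the lower leg with the load: R2 ‖ R_L = 4.373 kΩ.
Now apply the divider: V_out = 15.6 × 0.3523 = 5.496 V.

V_out ≈ 5.50 V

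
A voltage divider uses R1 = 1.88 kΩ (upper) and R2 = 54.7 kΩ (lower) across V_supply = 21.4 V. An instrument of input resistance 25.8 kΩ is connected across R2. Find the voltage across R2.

V_out ≈ 19.3 V

R2 ‖ R_L = (54.7 × 25.8)/(54.7 + 25.8) = 17.53 kΩ.
Then V_out = V_supply · R2'/(R1 + R2') = 21.4 × 17.53/19.41 = 19.33 V.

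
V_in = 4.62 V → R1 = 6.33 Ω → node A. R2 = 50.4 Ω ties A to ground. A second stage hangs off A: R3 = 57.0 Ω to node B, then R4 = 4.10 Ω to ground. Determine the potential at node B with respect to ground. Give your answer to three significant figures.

V_B ≈ 0.252 V

The second stage (R3 + R4 = 61.10 Ω) loads node A in parallel with R2.
Effective lower resistance at A: R2 ‖ 61.10 = 27.62 Ω.
So V_A = 4.62 × 0.8135 = 3.759 V.
V_B = V_A × 0.06710 = 0.2522 V.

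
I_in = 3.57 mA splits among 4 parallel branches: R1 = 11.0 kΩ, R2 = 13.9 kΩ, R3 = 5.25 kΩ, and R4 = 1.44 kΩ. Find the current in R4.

I ≈ 2.37 mA

Total conductance ΣG = 1/11.0 + 1/13.9 + 1/5.25 + 1/1.44 = 1.048 (units of 1/kΩ).
By the current-divider rule, I = I_in · G_k/ΣG = 3.57 × 0.6628 = 2.366 mA.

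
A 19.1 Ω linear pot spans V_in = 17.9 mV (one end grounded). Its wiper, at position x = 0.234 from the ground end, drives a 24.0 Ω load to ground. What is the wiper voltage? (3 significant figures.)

V_out ≈ 3.67 mV

Split the track: R_lower = x·R_p = 4.469 Ω, R_upper = (1−x)·R_p = 14.63 Ω.
Lower segment in parallel with the load: 4.469 ‖ 24.0 = 3.768 Ω.
Loaded-divider output: V_out = 17.9 × 0.2048 = 3.666 mV.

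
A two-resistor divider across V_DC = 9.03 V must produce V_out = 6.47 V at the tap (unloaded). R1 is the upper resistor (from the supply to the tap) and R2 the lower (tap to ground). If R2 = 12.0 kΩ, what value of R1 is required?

V_out/V_DC = R2/(R1+R2) = 0.7165.
R1 = R2·(1/k − 1) = 12.0 × 0.3957 = 4.748 kΩ.

R1 ≈ 4.75 kΩ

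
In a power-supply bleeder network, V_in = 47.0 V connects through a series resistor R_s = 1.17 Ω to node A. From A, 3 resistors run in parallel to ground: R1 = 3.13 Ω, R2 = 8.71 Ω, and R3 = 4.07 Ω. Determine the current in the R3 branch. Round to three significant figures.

Parallel bank: R_p = 1/(1/3.13 + 1/8.71 + 1/4.07) = 1.471 Ω.
V_A by voltage divider: V_A = 47.0 × 1.471/(1.17 + 1.471) = 26.18 V.
I(R3) = V_A / R3 = 26.18/4.07 = 6.431 A.
(Equivalently: I_total = 17.80 A, then current-divider fraction G_k/ΣG = 0.3613.)

I ≈ 6.43 A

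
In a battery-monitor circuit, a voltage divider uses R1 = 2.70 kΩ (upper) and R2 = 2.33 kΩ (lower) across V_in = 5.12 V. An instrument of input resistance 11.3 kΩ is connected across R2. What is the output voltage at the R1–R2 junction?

V_out ≈ 2.14 V

R2 ‖ R_L = (2.33 × 11.3)/(2.33 + 11.3) = 1.932 kΩ.
Then V_out = V_in · R2'/(R1 + R2') = 5.12 × 1.932/4.632 = 2.135 V.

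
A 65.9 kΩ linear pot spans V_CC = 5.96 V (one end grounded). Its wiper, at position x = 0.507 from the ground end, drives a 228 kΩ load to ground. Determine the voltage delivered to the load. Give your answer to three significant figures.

Lower segment x·R_p = 33.41 kΩ; upper segment (1−x)·R_p = 32.49 kΩ.
R_L loads the lower segment: effective lower R = 29.14 kΩ.
Loaded-divider output: V_out = 5.96 × 0.4728 = 2.818 V.
(Unloaded: V_out = x·V_CC = 3.02 V.)

V_out ≈ 2.82 V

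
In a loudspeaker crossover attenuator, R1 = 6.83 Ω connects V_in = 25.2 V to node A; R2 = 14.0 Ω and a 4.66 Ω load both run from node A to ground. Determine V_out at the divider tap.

V_out ≈ 8.53 V

First combine the lower leg with the load: R2 ‖ R_L = 3.496 Ω.
Voltage divider with the loaded lower leg: V_out = 25.2 × 3.496/(6.83 + 3.496) = 25.2 × 0.3386 = 8.532 V.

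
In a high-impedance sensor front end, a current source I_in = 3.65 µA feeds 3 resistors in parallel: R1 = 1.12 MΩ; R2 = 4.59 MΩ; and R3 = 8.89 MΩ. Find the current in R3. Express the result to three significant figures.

I ≈ 0.336 µA

Conductances: ΣG = 1/1.12 + 1/4.59 + 1/8.89 = 1.223 (1/MΩ).
Current divider: I(R3) = I_in · G_k/ΣG = 3.65 × (0.1125/1.223) = 3.65 × 0.09196 = 0.3357 µA.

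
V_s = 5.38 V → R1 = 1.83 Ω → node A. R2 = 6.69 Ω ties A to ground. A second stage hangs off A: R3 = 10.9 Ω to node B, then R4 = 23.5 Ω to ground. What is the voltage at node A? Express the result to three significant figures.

Looking into the second stage from A: R3 + R4 = 34.40 Ω appears in parallel with R2.
R2 ‖ (R3+R4) = 5.601 Ω.
So V_A = 5.38 × 0.7537 = 4.055 V.

V_A ≈ 4.06 V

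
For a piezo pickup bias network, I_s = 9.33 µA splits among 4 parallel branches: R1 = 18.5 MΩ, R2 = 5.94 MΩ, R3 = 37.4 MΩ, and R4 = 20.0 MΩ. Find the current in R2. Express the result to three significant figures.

Total conductance ΣG = 1/18.5 + 1/5.94 + 1/37.4 + 1/20.0 = 0.2991 (units of 1/MΩ).
By the current-divider rule, I = I_s · G_k/ΣG = 9.33 × 0.5628 = 5.251 µA.

I ≈ 5.25 µA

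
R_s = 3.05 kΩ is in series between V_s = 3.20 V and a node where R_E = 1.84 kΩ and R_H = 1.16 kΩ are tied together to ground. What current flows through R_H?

Combine the parallel branches: R_p = (1/1.84 + 1/1.16)⁻¹ = 0.7115 kΩ.
V_A by voltage divider: V_A = 3.20 × 0.7115/(3.05 + 0.7115) = 0.6053 V.
Branch current I = V_A/R_H = 0.6053/1.16 = 0.5218 mA.
(Check via current divider: I_total = 0.8507 mA; share G_k/ΣG = 0.6133 → same result.)

I ≈ 0.522 mA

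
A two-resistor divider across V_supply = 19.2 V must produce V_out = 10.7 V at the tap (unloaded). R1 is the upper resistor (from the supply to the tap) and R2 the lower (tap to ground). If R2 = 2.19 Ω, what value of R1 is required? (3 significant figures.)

Required fraction k = V_out/V_supply = 0.5573.
R1 = R2·(1/k − 1) = 2.19 × 0.7944 = 1.740 Ω.

R1 ≈ 1.74 Ω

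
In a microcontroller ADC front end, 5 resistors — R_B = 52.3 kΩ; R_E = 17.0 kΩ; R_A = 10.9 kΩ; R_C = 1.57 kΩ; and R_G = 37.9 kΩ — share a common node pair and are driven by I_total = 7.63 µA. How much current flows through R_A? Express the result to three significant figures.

I ≈ 0.840 µA

Conductances: ΣG = 1/52.3 + 1/17.0 + 1/10.9 + 1/1.57 + 1/37.9 = 0.8330 (1/kΩ).
Current divider: I(R_A) = I_total · G_k/ΣG = 7.63 × (0.09174/0.8330) = 7.63 × 0.1101 = 0.8403 µA.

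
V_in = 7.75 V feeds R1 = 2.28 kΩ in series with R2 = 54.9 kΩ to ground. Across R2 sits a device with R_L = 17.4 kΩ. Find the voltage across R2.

V_out ≈ 6.61 V

R2 ‖ R_L = (54.9 × 17.4)/(54.9 + 17.4) = 13.21 kΩ.
Then V_out = V_in · R2'/(R1 + R2') = 7.75 × 13.21/15.49 = 6.609 V.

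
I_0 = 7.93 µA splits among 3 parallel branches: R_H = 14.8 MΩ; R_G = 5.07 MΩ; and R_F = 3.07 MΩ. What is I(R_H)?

I ≈ 0.907 µA

Total conductance ΣG = 1/14.8 + 1/5.07 + 1/3.07 = 0.5905 (units of 1/MΩ).
Current divider: I(R_H) = I_0 · G_k/ΣG = 7.93 × (0.06757/0.5905) = 7.93 × 0.1144 = 0.9073 µA.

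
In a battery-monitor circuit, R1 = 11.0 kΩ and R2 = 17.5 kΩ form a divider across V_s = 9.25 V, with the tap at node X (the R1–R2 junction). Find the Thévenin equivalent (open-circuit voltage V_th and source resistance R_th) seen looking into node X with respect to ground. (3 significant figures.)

V_th ≈ 5.68 V, R_th ≈ 6.75 kΩ

Open-circuit (no load on X): V_th = V_s · R2/(R1 + R2) = 9.25 × 17.5/(11.00 + 17.5) = 5.680 V.
Zeroing V_s shorts the top of R1 to ground, so R_th = R1 ‖ R2 = 6.754 kΩ.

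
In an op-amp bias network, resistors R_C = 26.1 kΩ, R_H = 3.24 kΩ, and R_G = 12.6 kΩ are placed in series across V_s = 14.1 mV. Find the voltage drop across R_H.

Total series resistance ΣR = 26.1 + 3.24 + 12.6 = 41.94 kΩ.
By the voltage-divider rule, V = 14.1 × 3.240/41.94 = 1.089 mV.

V ≈ 1.09 mV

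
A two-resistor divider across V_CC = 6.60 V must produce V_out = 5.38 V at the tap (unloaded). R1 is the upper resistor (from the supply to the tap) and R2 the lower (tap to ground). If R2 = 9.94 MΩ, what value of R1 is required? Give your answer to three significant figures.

Required fraction k = V_out/V_CC = 0.8152.
So R1 = R2 · (V_CC/V_out − 1) = 9.94 × (6.60/5.38 − 1) = 9.94 × 0.2268 = 2.254 MΩ.

R1 ≈ 2.25 MΩ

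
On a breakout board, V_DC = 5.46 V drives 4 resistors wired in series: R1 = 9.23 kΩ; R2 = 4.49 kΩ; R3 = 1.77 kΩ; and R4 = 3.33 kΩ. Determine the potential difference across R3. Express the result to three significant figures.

V ≈ 0.514 V

ΣR = 9.23 + 4.49 + 1.77 + 3.33 = 18.82 kΩ.
V = V_DC · R/ΣR = 5.46 × 0.09405 = 0.5135 V.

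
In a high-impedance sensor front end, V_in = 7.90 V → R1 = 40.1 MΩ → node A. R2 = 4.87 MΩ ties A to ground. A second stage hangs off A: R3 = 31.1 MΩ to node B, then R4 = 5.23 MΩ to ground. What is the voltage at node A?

V_A ≈ 0.764 V

Looking into the second stage from A: R3 + R4 = 36.33 MΩ appears in parallel with R2.
R2 ‖ (R3+R4) = 4.294 MΩ.
V_A = 7.90 × 4.294/(40.1 + 4.294) = 0.7642 V.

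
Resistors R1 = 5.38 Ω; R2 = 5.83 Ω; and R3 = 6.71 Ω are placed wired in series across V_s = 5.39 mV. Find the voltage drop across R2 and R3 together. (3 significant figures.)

V ≈ 3.77 mV

ΣR = 5.38 + 5.83 + 6.71 = 17.92 Ω.
R_{R2..R3} = 5.83 + 6.71 = 12.54 Ω.
By the voltage-divider rule, V = 5.39 × 12.54/17.92 = 3.772 mV.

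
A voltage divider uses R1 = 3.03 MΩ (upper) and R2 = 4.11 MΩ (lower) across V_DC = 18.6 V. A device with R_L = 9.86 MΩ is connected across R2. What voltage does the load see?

R2 ‖ R_L = (4.11 × 9.86)/(4.11 + 9.86) = 2.901 MΩ.
Now apply the divider: V_out = 18.6 × 0.4891 = 9.097 V.

V_out ≈ 9.10 V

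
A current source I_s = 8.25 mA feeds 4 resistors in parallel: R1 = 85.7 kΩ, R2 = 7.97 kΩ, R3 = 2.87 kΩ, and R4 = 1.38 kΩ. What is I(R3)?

ΣG = 1/85.7 + 1/7.97 + 1/2.87 + 1/1.38 = 1.210.
By the current-divider rule, I = I_s · G_k/ΣG = 8.25 × 0.2879 = 2.375 mA.

I ≈ 2.38 mA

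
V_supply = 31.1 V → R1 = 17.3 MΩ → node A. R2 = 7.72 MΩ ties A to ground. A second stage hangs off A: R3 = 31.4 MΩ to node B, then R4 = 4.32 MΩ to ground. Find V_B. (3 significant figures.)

V_B ≈ 1.01 V

The second stage (R3 + R4 = 35.72 MΩ) loads node A in parallel with R2.
R2 ‖ (R3+R4) = 6.348 MΩ.
V_A = 31.1 × 6.348/(17.3 + 6.348) = 8.348 V.
Then the unloaded second divider: V_B = V_A × R4/(R3+R4) = 8.348 × 0.1209 = 1.010 V.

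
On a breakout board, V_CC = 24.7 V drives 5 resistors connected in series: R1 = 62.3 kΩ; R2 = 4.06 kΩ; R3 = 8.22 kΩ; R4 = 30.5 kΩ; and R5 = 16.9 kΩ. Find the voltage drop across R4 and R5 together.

Total series resistance ΣR = 62.3 + 4.06 + 8.22 + 30.5 + 16.9 = 122.0 kΩ.
R_{R4..R5} = 30.5 + 16.9 = 47.40 kΩ.
Voltage divider: V = V_CC · (47.40 / 122.0) = 24.7 × 0.3886 = 9.598 V.

V ≈ 9.60 V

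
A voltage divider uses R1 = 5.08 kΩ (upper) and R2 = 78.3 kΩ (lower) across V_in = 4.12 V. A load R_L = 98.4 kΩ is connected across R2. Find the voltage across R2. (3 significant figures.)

V_out ≈ 3.69 V

The load sits in parallel with R2, giving an effective lower resistance R2' = R2·R_L/(R2+R_L) = 43.60 kΩ.
Voltage divider with the loaded lower leg: V_out = 4.12 × 43.60/(5.08 + 43.60) = 4.12 × 0.8957 = 3.690 V.
(Unloaded it would be 3.87 V; the load pulls it down.)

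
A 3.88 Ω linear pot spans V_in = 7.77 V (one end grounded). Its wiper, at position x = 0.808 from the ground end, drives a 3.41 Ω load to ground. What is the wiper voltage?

V_out ≈ 5.34 V

Lower segment x·R_p = 3.135 Ω; upper segment (1−x)·R_p = 0.7450 Ω.
R_L loads the lower segment: effective lower R = 1.633 Ω.
Then V_out = V_in · 1.633/(0.7450 + 1.633) = 5.336 V.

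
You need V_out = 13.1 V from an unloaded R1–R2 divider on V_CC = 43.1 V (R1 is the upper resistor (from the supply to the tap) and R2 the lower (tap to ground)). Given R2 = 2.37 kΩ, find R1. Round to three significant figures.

V_out/V_CC = R2/(R1+R2) = 0.3039.
R1 = R2·(1/k − 1) = 2.37 × 2.290 = 5.427 kΩ.

R1 ≈ 5.43 kΩ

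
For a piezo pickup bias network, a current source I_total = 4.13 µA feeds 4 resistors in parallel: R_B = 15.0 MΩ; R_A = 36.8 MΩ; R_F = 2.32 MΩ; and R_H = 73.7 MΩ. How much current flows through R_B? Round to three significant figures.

I ≈ 0.511 µA

Total conductance ΣG = 1/15.0 + 1/36.8 + 1/2.32 + 1/73.7 = 0.5384 (units of 1/MΩ).
By the current-divider rule, I = I_total · G_k/ΣG = 4.13 × 0.1238 = 0.5114 µA.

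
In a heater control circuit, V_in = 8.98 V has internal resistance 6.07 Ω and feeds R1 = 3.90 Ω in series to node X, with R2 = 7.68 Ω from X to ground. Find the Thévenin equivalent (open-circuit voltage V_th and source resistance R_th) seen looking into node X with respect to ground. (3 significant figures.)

R1' = 6.07 + 3.90 = 9.970 Ω (source resistance + R1).
V_th is the unloaded tap voltage: V_in · R2/(R1'+R2) = 8.98 × 0.4351 = 3.907 V.
With V_in suppressed (replaced by a short), R_th = R1' ‖ R2 = (9.970 × 7.68)/(9.970 + 7.68) = 4.338 Ω.

V_th ≈ 3.91 V, R_th ≈ 4.34 Ω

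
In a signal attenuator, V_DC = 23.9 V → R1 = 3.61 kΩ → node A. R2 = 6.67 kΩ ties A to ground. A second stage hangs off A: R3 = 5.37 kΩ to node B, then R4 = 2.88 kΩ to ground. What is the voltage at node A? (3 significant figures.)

Node A sees R2 in parallel with the series input of stage 2, R3 + R4 = 8.250 kΩ.
Effective lower resistance at A: R2 ‖ 8.250 = 3.688 kΩ.
V_A = 23.9 × 3.688/(3.61 + 3.688) = 12.08 V.

V_A ≈ 12.1 V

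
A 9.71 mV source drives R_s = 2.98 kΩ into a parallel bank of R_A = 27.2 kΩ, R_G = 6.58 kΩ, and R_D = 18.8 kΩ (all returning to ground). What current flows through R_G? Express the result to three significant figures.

I ≈ 0.857 µA

Combine the parallel branches: R_p = (1/27.2 + 1/6.58 + 1/18.8)⁻¹ = 4.133 kΩ.
Node voltage V_A = V_supply · R_p/(R_s + R_p) = 9.71 × 0.5811 = 5.642 mV.
I(R_G) = V_A / R_G = 5.642/6.58 = 0.8575 µA.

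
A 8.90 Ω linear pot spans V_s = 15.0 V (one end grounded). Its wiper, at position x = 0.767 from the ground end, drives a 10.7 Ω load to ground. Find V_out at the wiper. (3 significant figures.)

The pot divides into 2.074 Ω above the wiper and 6.826 Ω below.
R_L loads the lower segment: effective lower R = 4.168 Ω.
Then V_out = V_s · 4.168/(2.074 + 4.168) = 10.02 V.

V_out ≈ 10.0 V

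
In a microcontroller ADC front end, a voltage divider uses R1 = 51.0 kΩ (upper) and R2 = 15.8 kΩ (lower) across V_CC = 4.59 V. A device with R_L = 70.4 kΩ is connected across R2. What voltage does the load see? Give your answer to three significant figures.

V_out ≈ 0.927 V

First combine the lower leg with the load: R2 ‖ R_L = 12.90 kΩ.
Now apply the divider: V_out = 4.59 × 0.2019 = 0.9268 V.
(Unloaded it would be 1.09 V; the load pulls it down.)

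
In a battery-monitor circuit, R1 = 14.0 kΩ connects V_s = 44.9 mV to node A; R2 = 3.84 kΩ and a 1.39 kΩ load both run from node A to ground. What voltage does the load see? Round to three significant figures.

V_out ≈ 3.05 mV

The load sits in parallel with R2, giving an effective lower resistance R2' = R2·R_L/(R2+R_L) = 1.021 kΩ.
Then V_out = V_s · R2'/(R1 + R2') = 44.9 × 1.021/15.02 = 3.051 mV.
(Unloaded it would be 9.66 mV; the load pulls it down.)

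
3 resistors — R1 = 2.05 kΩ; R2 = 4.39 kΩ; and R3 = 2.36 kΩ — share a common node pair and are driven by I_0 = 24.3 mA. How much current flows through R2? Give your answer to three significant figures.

I ≈ 4.86 mA

ΣG = 1/2.05 + 1/4.39 + 1/2.36 = 1.139.
R2 takes the fraction G_k/ΣG = 0.2278/1.139 = 0.1999, so I = 24.3 × 0.1999 = 4.858 mA.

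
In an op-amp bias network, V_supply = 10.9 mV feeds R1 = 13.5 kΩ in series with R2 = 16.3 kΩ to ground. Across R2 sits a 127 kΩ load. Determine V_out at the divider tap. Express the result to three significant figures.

R2 ‖ R_L = (16.3 × 127)/(16.3 + 127) = 14.45 kΩ.
Voltage divider with the loaded lower leg: V_out = 10.9 × 14.45/(13.5 + 14.45) = 10.9 × 0.5169 = 5.634 mV.
(Unloaded it would be 5.96 mV; the load pulls it down.)

V_out ≈ 5.63 mV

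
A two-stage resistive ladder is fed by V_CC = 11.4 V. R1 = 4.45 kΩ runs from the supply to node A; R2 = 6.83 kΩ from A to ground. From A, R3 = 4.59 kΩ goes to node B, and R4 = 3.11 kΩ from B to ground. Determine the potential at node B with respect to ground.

Node A sees R2 in parallel with the series input of stage 2, R3 + R4 = 7.700 kΩ.
Effective lower resistance at A: R2 ‖ 7.700 = 3.619 kΩ.
First divider: V_A = V_CC · 3.619/(4.45 + 3.619) = 5.113 V.
Then the unloaded second divider: V_B = V_A × R4/(R3+R4) = 5.113 × 0.4039 = 2.065 V.

V_B ≈ 2.07 V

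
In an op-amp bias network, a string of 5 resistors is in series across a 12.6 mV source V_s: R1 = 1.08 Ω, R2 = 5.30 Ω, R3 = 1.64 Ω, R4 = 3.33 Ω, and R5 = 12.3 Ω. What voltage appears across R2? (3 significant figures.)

V ≈ 2.82 mV

Total series resistance ΣR = 1.08 + 5.30 + 1.64 + 3.33 + 12.3 = 23.65 Ω.
By the voltage-divider rule, V = 12.6 × 5.300/23.65 = 2.824 mV.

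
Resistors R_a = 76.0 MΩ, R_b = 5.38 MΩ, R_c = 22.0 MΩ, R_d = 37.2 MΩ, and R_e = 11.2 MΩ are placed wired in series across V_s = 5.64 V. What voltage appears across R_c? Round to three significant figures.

Series total: ΣR = 76.0 + 5.38 + 22.0 + 37.2 + 11.2 = 151.8 MΩ.
By the voltage-divider rule, V = 5.64 × 22.00/151.8 = 0.8175 V.

V ≈ 0.817 V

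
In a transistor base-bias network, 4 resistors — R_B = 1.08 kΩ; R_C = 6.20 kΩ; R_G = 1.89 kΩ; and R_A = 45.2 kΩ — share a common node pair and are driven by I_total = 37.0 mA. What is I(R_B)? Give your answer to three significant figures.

I ≈ 20.9 mA

Conductances: ΣG = 1/1.08 + 1/6.20 + 1/1.89 + 1/45.2 = 1.638 (1/kΩ).
R_B takes the fraction G_k/ΣG = 0.9259/1.638 = 0.5651, so I = 37.0 × 0.5651 = 20.91 mA.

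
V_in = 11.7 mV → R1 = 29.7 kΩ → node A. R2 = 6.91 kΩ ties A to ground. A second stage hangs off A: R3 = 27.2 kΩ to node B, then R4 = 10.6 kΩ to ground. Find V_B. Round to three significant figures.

The second stage (R3 + R4 = 37.80 kΩ) loads node A in parallel with R2.
R2 ‖ (R3+R4) = 5.842 kΩ.
First divider: V_A = V_in · 5.842/(29.7 + 5.842) = 1.923 mV.
Stage 2 is unloaded, so V_B = V_A · R4/(R3+R4) = 1.923 × 10.6/37.80 = 0.5393 mV.

V_B ≈ 0.539 mV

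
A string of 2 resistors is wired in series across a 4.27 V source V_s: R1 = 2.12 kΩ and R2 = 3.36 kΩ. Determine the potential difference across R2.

V ≈ 2.62 V

Series total: ΣR = 2.12 + 3.36 = 5.480 kΩ.
Voltage divider: V = V_s · (3.360 / 5.480) = 4.27 × 0.6131 = 2.618 V.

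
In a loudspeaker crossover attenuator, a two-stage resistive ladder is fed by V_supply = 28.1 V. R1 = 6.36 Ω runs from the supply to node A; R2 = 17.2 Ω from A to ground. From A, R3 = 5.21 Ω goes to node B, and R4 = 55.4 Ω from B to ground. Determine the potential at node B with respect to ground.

V_B ≈ 17.4 V

Looking into the second stage from A: R3 + R4 = 60.61 Ω appears in parallel with R2.
R2 ‖ (R3+R4) = 13.40 Ω.
V_A = 28.1 × 13.40/(6.36 + 13.40) = 19.05 V.
Stage 2 is unloaded, so V_B = V_A · R4/(R3+R4) = 19.05 × 55.4/60.61 = 17.42 V.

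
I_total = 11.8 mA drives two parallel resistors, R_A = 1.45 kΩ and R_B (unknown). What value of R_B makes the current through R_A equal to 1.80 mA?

Two-branch current divider: I_A = I_total · R_B/(R_A + R_B).
1.80/11.8 = R_B/(R_A + R_B) → R_B = R_A · (0.1525)/(1 − 0.1525) = 1.45 × 0.1800 = 0.2610 kΩ.

R_B ≈ 0.261 kΩ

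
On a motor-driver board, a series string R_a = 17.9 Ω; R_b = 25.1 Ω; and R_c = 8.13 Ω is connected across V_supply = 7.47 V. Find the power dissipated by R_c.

Series current I = V_supply/ΣR = 7.47/51.13 = 0.1461 A.
P = I²R = 0.02134 × 8.13 = 0.1735 W.

P ≈ 0.174 W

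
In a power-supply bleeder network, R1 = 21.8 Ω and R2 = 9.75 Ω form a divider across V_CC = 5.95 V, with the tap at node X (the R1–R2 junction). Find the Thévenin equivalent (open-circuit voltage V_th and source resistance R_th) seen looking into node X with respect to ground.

V_th is the unloaded tap voltage: V_CC · R2/(R1+R2) = 5.95 × 0.3090 = 1.839 V.
Zeroing V_CC shorts the top of R1 to ground, so R_th = R1 ‖ R2 = 6.737 Ω.

V_th ≈ 1.84 V, R_th ≈ 6.74 Ω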